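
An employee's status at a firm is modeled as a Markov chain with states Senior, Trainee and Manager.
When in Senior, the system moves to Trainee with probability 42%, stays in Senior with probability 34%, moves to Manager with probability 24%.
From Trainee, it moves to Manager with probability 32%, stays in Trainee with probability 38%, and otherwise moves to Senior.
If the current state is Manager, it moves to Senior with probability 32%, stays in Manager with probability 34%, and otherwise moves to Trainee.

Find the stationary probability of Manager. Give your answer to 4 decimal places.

0.3005

Let the stationary distribution be π with π = πP and π_1 + π_2 + π_3 = 1.
π_1 = 0.34·π_1 + 0.3·π_2 + 0.32·π_3
π_2 = 0.42·π_1 + 0.38·π_2 + 0.34·π_3
Solving with the normalization constraint gives π = (0.3188, 0.3807, 0.3005).
So the stationary probability of Manager is 0.3005.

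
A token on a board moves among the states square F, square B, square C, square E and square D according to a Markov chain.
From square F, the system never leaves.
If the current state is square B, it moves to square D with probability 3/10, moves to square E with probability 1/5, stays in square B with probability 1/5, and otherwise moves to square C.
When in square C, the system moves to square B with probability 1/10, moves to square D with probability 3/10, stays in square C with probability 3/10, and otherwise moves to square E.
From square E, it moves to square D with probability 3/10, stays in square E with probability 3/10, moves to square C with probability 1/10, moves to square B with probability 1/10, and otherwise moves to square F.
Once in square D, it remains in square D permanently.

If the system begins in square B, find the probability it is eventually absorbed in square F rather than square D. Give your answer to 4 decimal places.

Let h(s) be the probability of absorption at square F starting from transient state s. Then h(square F) = 1 and h(square D) = 0. By first-step analysis:
h(square B) = 0.2·h(square B) + 0.3·h(square C) + 0.2·h(square E) + 0.3·0
h(square C) = 0.1·h(square B) + 0.3·h(square C) + 0.3·h(square E) + 0.3·0
h(square E) = 0.2·1 + 0.1·h(square B) + 0.1·h(square C) + 0.3·h(square E) + 0.3·0
Solving: h(square B) = 0.1429, h(square C) = 0.1615, h(square E) = 0.3292.
Starting from square B, the probability is 0.1429.

0.1429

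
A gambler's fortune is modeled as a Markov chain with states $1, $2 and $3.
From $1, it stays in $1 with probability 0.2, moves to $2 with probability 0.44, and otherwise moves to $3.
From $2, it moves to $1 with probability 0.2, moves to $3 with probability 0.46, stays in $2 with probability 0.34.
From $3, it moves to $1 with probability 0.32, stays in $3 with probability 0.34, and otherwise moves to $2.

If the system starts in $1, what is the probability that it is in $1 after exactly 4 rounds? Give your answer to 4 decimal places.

0.2466

Propagate the distribution vector 4 rounds from $1.
After 0 rounds: (1.0000, 0.0000, 0.0000)
After 1 round: (0.2000, 0.4400, 0.3600)
After 2 rounds: (0.2432, 0.3600, 0.3968)
After 3 rounds: (0.2476, 0.3643, 0.3881)
After 4 rounds: (0.2466, 0.3648, 0.3887)
P(in $1 after 4 rounds) = 0.2466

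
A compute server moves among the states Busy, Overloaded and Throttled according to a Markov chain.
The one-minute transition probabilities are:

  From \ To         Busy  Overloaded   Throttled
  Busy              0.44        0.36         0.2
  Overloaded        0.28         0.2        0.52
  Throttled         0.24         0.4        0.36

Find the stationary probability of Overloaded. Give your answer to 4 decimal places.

Let the stationary distribution be π with π = πP and π_1 + π_2 + π_3 = 1.
π_1 = 0.44·π_1 + 0.28·π_2 + 0.24·π_3
π_2 = 0.36·π_1 + 0.2·π_2 + 0.4·π_3
Solving with the normalization constraint gives π = (0.3161, 0.3228, 0.3611).
So the stationary probability of Overloaded is 0.3228.

0.3228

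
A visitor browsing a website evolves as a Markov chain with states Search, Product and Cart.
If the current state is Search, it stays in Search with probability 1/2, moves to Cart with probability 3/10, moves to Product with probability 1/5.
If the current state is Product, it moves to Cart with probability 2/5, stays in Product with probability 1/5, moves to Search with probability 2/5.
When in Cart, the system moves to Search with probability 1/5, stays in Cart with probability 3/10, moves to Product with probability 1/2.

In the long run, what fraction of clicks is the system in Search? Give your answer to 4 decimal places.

Let the stationary distribution be π with π = πP and π_1 + π_2 + π_3 = 1.
π_1 = 0.5·π_1 + 0.4·π_2 + 0.2·π_3
π_2 = 0.2·π_1 + 0.2·π_2 + 0.5·π_3
Solving with the normalization constraint gives π = (0.3711, 0.2990, 0.3299).
So the stationary probability of Search is 0.3711.

0.3711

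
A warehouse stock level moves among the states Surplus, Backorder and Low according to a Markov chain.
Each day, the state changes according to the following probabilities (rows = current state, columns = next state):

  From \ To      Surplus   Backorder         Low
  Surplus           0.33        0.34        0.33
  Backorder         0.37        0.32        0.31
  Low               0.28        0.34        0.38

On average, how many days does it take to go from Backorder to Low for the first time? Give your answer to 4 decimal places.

3.1534

Let t(s) be the expected number of days to first reach Low from state s, with t(Low) = 0. Conditioning on the first day:
t(Surplus) = 1 + 0.33·t(Surplus) + 0.34·t(Backorder)
t(Backorder) = 1 + 0.37·t(Surplus) + 0.32·t(Backorder)
Solving: t(Surplus) = 3.0928, t(Backorder) = 3.1534.
Expected days from Backorder to Low: 3.1534.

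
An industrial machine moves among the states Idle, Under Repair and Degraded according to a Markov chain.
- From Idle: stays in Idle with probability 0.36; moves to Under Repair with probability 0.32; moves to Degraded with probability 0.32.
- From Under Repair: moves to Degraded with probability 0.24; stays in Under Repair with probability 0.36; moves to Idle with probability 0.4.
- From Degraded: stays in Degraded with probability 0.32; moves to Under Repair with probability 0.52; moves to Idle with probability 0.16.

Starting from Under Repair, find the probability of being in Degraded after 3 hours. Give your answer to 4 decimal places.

0.2894

Propagate the distribution vector 3 hours from Under Repair.
After 0 hours: (0.0000, 1.0000, 0.0000)
After 1 hour: (0.4000, 0.3600, 0.2400)
After 2 hours: (0.3264, 0.3824, 0.2912)
After 3 hours: (0.3171, 0.3935, 0.2894)
P(in Degraded after 3 hours) = 0.2894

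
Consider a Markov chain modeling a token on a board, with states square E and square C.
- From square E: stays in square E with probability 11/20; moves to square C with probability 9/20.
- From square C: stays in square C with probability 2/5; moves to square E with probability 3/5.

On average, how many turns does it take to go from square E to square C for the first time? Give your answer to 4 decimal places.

Let t(s) be the expected number of turns to first reach square C from state s, with t(square C) = 0. Conditioning on the first turn:
t(square E) = 1 + 0.55·t(square E)
Solving: t(square E) = 2.2222.
Expected turns from square E to square C: 2.2222.

2.2222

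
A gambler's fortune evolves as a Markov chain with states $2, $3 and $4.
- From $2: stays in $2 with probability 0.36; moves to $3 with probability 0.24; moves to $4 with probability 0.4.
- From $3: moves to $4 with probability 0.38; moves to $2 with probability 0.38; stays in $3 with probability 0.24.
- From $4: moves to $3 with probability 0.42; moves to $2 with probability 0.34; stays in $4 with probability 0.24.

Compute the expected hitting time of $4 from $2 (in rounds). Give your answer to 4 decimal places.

2.5304

Let t(s) be the expected number of rounds to first reach $4 from state s, with t($4) = 0. Conditioning on the first round:
t($2) = 1 + 0.36·t($2) + 0.24·t($3)
t($3) = 1 + 0.38·t($2) + 0.24·t($3)
Solving: t($2) = 2.5304, t($3) = 2.5810.
Expected rounds from $2 to $4: 2.5304.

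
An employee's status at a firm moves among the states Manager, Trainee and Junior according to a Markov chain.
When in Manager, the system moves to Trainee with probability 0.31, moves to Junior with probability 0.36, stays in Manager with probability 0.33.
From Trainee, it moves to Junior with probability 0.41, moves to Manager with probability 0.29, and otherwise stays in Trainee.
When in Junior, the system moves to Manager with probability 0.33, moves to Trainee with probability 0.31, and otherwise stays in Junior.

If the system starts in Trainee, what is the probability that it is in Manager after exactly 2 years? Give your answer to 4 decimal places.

0.3180

Sum over the intermediate state after 1 year:
P = P(Trainee→Manager)·P(Manager→Manager) + P(Trainee→Trainee)·P(Trainee→Manager) + P(Trainee→Junior)·P(Junior→Manager)
  = 0.29×0.33 + 0.3×0.29 + 0.41×0.33
  = 0.0957 + 0.0870 + 0.1353 = 0.3180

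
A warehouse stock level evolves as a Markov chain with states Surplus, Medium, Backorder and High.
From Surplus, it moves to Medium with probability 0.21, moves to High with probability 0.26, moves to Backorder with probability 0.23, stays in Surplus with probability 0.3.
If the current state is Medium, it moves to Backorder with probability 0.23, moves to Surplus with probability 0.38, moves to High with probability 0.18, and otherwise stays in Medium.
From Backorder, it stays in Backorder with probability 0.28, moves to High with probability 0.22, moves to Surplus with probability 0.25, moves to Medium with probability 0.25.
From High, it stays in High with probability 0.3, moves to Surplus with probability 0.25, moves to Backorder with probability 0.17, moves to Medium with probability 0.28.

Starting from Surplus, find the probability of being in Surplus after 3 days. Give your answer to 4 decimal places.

0.2955

Propagate the distribution vector 3 days from Surplus.
After 0 days: (1.0000, 0.0000, 0.0000, 0.0000)
After 1 day: (0.3000, 0.2100, 0.2300, 0.2600)
After 2 days: (0.2923, 0.2374, 0.2259, 0.2444)
After 3 days: (0.2955, 0.2361, 0.2266, 0.2417)
P(in Surplus after 3 days) = 0.2955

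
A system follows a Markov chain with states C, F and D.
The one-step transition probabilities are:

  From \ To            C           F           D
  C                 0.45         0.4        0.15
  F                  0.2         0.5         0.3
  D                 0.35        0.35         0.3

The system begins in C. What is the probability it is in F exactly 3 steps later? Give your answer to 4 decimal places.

0.4316

Propagate the distribution vector 3 steps from C.
After 0 steps: (1.0000, 0.0000, 0.0000)
After 1 step: (0.4500, 0.4000, 0.1500)
After 2 steps: (0.3350, 0.4325, 0.2325)
After 3 steps: (0.3186, 0.4316, 0.2498)
P(in F after 3 steps) = 0.4316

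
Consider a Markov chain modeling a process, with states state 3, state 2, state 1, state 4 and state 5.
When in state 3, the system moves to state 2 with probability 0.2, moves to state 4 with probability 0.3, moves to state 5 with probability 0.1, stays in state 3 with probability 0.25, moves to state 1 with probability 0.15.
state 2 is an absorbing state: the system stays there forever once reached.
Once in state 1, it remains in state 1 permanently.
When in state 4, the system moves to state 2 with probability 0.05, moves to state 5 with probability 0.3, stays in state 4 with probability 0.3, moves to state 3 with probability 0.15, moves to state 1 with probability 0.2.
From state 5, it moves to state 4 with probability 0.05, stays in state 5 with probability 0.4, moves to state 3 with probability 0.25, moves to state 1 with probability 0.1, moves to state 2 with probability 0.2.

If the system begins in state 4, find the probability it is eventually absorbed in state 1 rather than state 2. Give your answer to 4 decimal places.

0.5667

Let h(s) be the probability of absorption at state 1 starting from transient state s. Then h(state 1) = 1 and h(state 2) = 0. By first-step analysis:
h(state 3) = 0.25·h(state 3) + 0.2·0 + 0.15·1 + 0.3·h(state 4) + 0.1·h(state 5)
h(state 4) = 0.15·h(state 3) + 0.05·0 + 0.2·1 + 0.3·h(state 4) + 0.3·h(state 5)
h(state 5) = 0.25·h(state 3) + 0.2·0 + 0.1·1 + 0.05·h(state 4) + 0.4·h(state 5)
Solving: h(state 3) = 0.4820, h(state 4) = 0.5667, h(state 5) = 0.4147.
Starting from state 4, the probability is 0.5667.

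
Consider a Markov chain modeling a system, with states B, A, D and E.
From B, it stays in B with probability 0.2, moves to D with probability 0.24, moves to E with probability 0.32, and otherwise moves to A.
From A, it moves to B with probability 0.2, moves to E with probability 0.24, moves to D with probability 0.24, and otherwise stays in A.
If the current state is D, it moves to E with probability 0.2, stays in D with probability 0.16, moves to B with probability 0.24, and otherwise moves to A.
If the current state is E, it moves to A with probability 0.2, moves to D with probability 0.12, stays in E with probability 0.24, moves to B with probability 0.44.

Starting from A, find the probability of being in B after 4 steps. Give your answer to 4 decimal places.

Propagate the distribution vector 4 steps from A.
After 0 steps: (0.0000, 1.0000, 0.0000, 0.0000)
After 1 step: (0.2000, 0.3200, 0.2400, 0.2400)
After 2 steps: (0.2672, 0.2944, 0.1920, 0.2464)
After 3 steps: (0.2668, 0.2844, 0.1951, 0.2537)
After 4 steps: (0.2687, 0.2838, 0.1940, 0.2535)
P(in B after 4 steps) = 0.2687

0.2687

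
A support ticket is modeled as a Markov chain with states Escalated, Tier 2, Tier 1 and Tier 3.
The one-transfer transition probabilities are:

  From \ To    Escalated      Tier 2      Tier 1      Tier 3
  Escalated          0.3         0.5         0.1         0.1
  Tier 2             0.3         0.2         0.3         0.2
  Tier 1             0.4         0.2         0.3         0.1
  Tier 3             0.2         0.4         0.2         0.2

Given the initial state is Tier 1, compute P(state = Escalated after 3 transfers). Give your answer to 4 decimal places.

0.3080

Propagate the distribution vector 3 transfers from Tier 1.
After 0 transfers: (0.0000, 0.0000, 1.0000, 0.0000)
After 1 transfer: (0.4000, 0.2000, 0.3000, 0.1000)
After 2 transfers: (0.3200, 0.3400, 0.2100, 0.1300)
After 3 transfers: (0.3080, 0.3220, 0.2230, 0.1470)
P(in Escalated after 3 transfers) = 0.3080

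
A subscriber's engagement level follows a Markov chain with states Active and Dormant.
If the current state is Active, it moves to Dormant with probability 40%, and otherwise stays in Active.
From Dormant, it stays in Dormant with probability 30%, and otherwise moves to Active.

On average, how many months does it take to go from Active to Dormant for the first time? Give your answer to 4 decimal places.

Let t(s) be the expected number of months to first reach Dormant from state s, with t(Dormant) = 0. Conditioning on the first month:
t(Active) = 1 + 0.6·t(Active)
Solving: t(Active) = 2.5000.
Expected months from Active to Dormant: 2.5000.

2.5000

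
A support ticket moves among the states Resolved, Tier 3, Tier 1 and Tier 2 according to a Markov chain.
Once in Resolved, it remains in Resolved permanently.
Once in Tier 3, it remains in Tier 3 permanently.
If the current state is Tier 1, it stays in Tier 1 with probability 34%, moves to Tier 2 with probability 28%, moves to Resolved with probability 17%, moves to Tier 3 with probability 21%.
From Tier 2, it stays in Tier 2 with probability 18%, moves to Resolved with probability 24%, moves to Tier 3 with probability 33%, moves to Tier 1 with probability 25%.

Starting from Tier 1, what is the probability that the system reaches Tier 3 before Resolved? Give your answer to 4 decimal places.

Let h(s) be the probability of absorption at Tier 3 starting from transient state s. Then h(Tier 3) = 1 and h(Resolved) = 0. By first-step analysis:
h(Tier 1) = 0.17·0 + 0.21·1 + 0.34·h(Tier 1) + 0.28·h(Tier 2)
h(Tier 2) = 0.24·0 + 0.33·1 + 0.25·h(Tier 1) + 0.18·h(Tier 2)
Solving: h(Tier 1) = 0.5615, h(Tier 2) = 0.5736.
Starting from Tier 1, the probability is 0.5615.

0.5615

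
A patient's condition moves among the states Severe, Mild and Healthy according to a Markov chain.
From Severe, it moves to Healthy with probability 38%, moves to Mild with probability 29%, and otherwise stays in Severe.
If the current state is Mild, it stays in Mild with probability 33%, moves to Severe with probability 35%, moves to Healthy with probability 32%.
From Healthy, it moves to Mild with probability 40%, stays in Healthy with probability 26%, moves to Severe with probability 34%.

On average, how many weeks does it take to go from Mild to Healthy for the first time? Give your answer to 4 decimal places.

2.9361

Let t(s) be the expected number of weeks to first reach Healthy from state s, with t(Healthy) = 0. Conditioning on the first week:
t(Severe) = 1 + 0.33·t(Severe) + 0.29·t(Mild)
t(Mild) = 1 + 0.35·t(Severe) + 0.33·t(Mild)
Solving: t(Severe) = 2.7634, t(Mild) = 2.9361.
Expected weeks from Mild to Healthy: 2.9361.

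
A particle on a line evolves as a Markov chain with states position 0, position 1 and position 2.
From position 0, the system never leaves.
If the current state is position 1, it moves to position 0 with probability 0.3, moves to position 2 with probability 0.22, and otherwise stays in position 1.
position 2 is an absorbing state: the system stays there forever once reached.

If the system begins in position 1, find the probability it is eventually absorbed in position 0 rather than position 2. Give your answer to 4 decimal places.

0.5769

Let h(s) be the probability of absorption at position 0 starting from transient state s. Then h(position 0) = 1 and h(position 2) = 0. By first-step analysis:
h(position 1) = 0.3·1 + 0.48·h(position 1) + 0.22·0
Solving: h(position 1) = 0.5769.
Starting from position 1, the probability is 0.5769.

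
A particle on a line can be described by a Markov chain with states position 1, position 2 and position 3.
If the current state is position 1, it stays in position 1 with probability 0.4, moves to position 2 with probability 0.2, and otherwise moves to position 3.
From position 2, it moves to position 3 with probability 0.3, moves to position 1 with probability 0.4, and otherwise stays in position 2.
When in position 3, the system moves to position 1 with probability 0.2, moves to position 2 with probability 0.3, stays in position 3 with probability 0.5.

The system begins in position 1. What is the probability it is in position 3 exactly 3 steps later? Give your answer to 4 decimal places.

Propagate the distribution vector 3 steps from position 1.
After 0 steps: (1.0000, 0.0000, 0.0000)
After 1 step: (0.4000, 0.2000, 0.4000)
After 2 steps: (0.3200, 0.2600, 0.4200)
After 3 steps: (0.3160, 0.2680, 0.4160)
P(in position 3 after 3 steps) = 0.4160

0.4160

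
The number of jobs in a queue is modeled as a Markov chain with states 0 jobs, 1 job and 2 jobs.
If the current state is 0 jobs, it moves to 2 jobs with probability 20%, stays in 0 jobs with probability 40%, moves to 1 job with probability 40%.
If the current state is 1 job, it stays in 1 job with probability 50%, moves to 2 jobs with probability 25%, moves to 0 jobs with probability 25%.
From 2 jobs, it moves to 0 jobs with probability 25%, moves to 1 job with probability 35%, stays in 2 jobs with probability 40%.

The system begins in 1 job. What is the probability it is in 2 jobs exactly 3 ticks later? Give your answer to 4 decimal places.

Propagate the distribution vector 3 ticks from 1 job.
After 0 ticks: (0.0000, 1.0000, 0.0000)
After 1 tick: (0.2500, 0.5000, 0.2500)
After 2 ticks: (0.2875, 0.4375, 0.2750)
After 3 ticks: (0.2931, 0.4300, 0.2769)
P(in 2 jobs after 3 ticks) = 0.2769

0.2769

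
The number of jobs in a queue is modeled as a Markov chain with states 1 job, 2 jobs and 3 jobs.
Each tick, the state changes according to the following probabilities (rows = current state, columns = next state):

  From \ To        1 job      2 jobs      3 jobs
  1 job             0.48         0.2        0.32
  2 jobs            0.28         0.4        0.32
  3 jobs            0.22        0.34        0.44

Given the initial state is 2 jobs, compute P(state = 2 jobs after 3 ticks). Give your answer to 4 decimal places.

0.3151

Propagate the distribution vector 3 ticks from 2 jobs.
After 0 ticks: (0.0000, 1.0000, 0.0000)
After 1 tick: (0.2800, 0.4000, 0.3200)
After 2 ticks: (0.3168, 0.3248, 0.3584)
After 3 ticks: (0.3219, 0.3151, 0.3630)
P(in 2 jobs after 3 ticks) = 0.3151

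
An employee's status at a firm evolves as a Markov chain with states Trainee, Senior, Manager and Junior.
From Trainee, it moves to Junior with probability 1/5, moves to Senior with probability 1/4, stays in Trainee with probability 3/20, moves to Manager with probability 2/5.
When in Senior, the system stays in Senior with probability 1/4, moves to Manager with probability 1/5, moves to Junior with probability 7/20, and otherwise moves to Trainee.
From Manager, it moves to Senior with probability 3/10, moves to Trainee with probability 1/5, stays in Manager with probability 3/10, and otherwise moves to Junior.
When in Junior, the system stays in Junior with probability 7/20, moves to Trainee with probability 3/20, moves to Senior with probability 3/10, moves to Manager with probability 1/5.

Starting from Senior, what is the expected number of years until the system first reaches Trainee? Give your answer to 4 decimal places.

Let t(s) be the expected number of years to first reach Trainee from state s, with t(Trainee) = 0. Conditioning on the first year:
t(Senior) = 1 + 0.25·t(Senior) + 0.2·t(Manager) + 0.35·t(Junior)
t(Manager) = 1 + 0.3·t(Senior) + 0.3·t(Manager) + 0.2·t(Junior)
t(Junior) = 1 + 0.3·t(Senior) + 0.2·t(Manager) + 0.35·t(Junior)
Solving: t(Senior) = 5.4299, t(Manager) = 5.3846, t(Junior) = 5.7014.
Expected years from Senior to Trainee: 5.4299.

5.4299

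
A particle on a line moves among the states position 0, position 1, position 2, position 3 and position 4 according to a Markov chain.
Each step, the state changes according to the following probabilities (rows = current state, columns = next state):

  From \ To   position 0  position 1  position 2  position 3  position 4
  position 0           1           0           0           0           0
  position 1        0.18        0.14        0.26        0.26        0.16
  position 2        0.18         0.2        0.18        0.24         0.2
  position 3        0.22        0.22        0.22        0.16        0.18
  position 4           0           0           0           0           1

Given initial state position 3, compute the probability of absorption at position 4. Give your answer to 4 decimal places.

Let h(s) be the probability of absorption at position 4 starting from transient state s. Then h(position 4) = 1 and h(position 0) = 0. By first-step analysis:
h(position 1) = 0.18·0 + 0.14·h(position 1) + 0.26·h(position 2) + 0.26·h(position 3) + 0.16·1
h(position 2) = 0.18·0 + 0.2·h(position 1) + 0.18·h(position 2) + 0.24·h(position 3) + 0.2·1
h(position 3) = 0.22·0 + 0.22·h(position 1) + 0.22·h(position 2) + 0.16·h(position 3) + 0.18·1
Solving: h(position 1) = 0.4789, h(position 2) = 0.4983, h(position 3) = 0.4702.
Starting from position 3, the probability is 0.4702.

0.4702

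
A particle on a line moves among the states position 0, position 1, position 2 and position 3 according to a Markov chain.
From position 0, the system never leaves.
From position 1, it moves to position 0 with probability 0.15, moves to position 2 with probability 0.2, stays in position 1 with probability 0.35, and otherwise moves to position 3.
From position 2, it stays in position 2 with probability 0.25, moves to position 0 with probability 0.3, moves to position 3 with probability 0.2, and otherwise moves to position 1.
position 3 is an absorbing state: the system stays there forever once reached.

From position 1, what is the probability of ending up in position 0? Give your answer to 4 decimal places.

Let h(s) be the probability of absorption at position 0 starting from transient state s. Then h(position 0) = 1 and h(position 3) = 0. By first-step analysis:
h(position 1) = 0.15·1 + 0.35·h(position 1) + 0.2·h(position 2) + 0.3·0
h(position 2) = 0.3·1 + 0.25·h(position 1) + 0.25·h(position 2) + 0.2·0
Solving: h(position 1) = 0.3943, h(position 2) = 0.5314.
Starting from position 1, the probability is 0.3943.

0.3943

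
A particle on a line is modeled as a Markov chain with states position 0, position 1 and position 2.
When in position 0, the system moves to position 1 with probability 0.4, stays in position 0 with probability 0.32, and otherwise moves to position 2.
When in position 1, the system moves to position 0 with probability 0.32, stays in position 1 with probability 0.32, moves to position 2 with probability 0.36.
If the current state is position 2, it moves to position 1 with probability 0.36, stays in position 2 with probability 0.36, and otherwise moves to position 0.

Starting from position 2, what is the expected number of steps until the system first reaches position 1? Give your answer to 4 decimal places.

2.6906

Let t(s) be the expected number of steps to first reach position 1 from state s, with t(position 1) = 0. Conditioning on the first step:
t(position 0) = 1 + 0.32·t(position 0) + 0.28·t(position 2)
t(position 2) = 1 + 0.28·t(position 0) + 0.36·t(position 2)
Solving: t(position 0) = 2.5785, t(position 2) = 2.6906.
Expected steps from position 2 to position 1: 2.6906.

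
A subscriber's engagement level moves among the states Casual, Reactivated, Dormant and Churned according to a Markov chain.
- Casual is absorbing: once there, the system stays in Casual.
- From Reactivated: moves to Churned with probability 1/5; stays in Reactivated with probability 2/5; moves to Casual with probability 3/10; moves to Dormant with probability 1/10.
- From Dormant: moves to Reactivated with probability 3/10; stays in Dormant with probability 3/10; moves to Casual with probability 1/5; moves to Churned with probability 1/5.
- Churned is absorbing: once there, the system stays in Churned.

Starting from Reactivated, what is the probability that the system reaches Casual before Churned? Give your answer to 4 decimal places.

0.5897

Let h(s) be the probability of absorption at Casual starting from transient state s. Then h(Casual) = 1 and h(Churned) = 0. By first-step analysis:
h(Reactivated) = 0.3·1 + 0.4·h(Reactivated) + 0.1·h(Dormant) + 0.2·0
h(Dormant) = 0.2·1 + 0.3·h(Reactivated) + 0.3·h(Dormant) + 0.2·0
Solving: h(Reactivated) = 0.5897, h(Dormant) = 0.5385.
Starting from Reactivated, the probability is 0.5897.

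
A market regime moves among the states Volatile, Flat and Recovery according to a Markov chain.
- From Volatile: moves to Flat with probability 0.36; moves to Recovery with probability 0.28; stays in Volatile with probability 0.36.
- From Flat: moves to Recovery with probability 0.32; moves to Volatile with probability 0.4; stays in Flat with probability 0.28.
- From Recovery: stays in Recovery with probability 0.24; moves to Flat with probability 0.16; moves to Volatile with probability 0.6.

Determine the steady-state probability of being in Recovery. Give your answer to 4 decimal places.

Let the stationary distribution be π with π = πP and π_1 + π_2 + π_3 = 1.
π_1 = 0.36·π_1 + 0.4·π_2 + 0.6·π_3
π_2 = 0.36·π_1 + 0.28·π_2 + 0.16·π_3
Solving with the normalization constraint gives π = (0.4385, 0.2815, 0.2801).
So the stationary probability of Recovery is 0.2801.

0.2801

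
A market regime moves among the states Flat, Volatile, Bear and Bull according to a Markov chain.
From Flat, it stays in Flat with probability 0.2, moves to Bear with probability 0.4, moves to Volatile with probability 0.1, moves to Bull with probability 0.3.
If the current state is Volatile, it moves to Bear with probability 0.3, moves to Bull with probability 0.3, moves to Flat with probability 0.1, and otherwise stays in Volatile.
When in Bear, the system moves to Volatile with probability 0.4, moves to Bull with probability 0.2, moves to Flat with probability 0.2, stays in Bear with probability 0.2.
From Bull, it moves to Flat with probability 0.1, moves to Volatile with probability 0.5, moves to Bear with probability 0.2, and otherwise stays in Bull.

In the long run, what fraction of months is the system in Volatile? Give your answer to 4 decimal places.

Let the stationary distribution be π with π = πP and π_1 + π_2 + π_3 + π_4 = 1.
π_1 = 0.2·π_1 + 0.1·π_2 + 0.2·π_3 + 0.1·π_4
π_2 = 0.1·π_1 + 0.3·π_2 + 0.4·π_3 + 0.5·π_4
π_3 = 0.4·π_1 + 0.3·π_2 + 0.2·π_3 + 0.2·π_4
Solving with the normalization constraint gives π = (0.1403, 0.3480, 0.2629, 0.2488).
So the stationary probability of Volatile is 0.3480.

0.3480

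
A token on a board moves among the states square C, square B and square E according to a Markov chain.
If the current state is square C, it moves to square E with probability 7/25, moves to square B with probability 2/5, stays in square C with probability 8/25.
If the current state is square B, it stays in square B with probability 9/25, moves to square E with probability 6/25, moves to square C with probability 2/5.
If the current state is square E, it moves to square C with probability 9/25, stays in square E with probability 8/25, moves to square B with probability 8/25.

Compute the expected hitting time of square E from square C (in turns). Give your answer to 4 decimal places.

Let t(s) be the expected number of turns to first reach square E from state s, with t(square E) = 0. Conditioning on the first turn:
t(square C) = 1 + 0.32·t(square C) + 0.4·t(square B)
t(square B) = 1 + 0.4·t(square C) + 0.36·t(square B)
Solving: t(square C) = 3.7791, t(square B) = 3.9244.
Expected turns from square C to square E: 3.7791.

3.7791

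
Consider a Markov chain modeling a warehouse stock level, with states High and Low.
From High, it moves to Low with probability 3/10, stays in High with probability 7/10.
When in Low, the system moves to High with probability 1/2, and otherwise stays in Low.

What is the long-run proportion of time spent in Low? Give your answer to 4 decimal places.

Let the stationary distribution be π with π = πP and π_1 + π_2 = 1.
π_1 = 0.7·π_1 + 0.5·π_2
Solving with the normalization constraint gives π = (0.6250, 0.3750).
So the stationary probability of Low is 0.3750.

0.3750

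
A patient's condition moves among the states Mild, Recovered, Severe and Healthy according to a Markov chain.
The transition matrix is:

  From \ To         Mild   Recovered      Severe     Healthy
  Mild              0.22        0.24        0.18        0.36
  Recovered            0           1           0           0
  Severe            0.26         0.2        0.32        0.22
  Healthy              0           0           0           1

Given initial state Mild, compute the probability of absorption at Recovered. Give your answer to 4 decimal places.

0.4119

Let h(s) be the probability of absorption at Recovered starting from transient state s. Then h(Recovered) = 1 and h(Healthy) = 0. By first-step analysis:
h(Mild) = 0.22·h(Mild) + 0.24·1 + 0.18·h(Severe) + 0.36·0
h(Severe) = 0.26·h(Mild) + 0.2·1 + 0.32·h(Severe) + 0.22·0
Solving: h(Mild) = 0.4119, h(Severe) = 0.4516.
Starting from Mild, the probability is 0.4119.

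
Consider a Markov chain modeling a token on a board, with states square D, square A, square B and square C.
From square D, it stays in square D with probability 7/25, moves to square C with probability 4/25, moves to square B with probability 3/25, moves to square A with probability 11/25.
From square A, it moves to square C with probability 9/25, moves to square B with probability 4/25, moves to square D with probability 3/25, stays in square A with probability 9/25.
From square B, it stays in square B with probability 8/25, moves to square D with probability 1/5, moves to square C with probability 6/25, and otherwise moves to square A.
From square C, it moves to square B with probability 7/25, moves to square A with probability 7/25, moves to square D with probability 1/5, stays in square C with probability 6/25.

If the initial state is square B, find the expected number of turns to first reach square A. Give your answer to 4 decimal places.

Let t(s) be the expected number of turns to first reach square A from state s, with t(square A) = 0. Conditioning on the first turn:
t(square D) = 1 + 0.28·t(square D) + 0.12·t(square B) + 0.16·t(square C)
t(square B) = 1 + 0.2·t(square D) + 0.32·t(square B) + 0.24·t(square C)
t(square C) = 1 + 0.2·t(square D) + 0.28·t(square B) + 0.24·t(square C)
Solving: t(square D) = 2.6886, t(square B) = 3.4202, t(square C) = 3.2834.
Expected turns from square B to square A: 3.4202.

3.4202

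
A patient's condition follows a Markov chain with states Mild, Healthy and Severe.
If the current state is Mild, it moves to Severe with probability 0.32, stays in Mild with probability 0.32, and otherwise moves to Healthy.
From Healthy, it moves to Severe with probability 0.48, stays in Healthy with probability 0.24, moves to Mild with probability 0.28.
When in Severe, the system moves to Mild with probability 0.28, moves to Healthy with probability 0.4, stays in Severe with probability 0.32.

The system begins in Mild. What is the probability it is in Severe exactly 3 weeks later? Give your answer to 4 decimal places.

0.3727

Propagate the distribution vector 3 weeks from Mild.
After 0 weeks: (1.0000, 0.0000, 0.0000)
After 1 week: (0.3200, 0.3600, 0.3200)
After 2 weeks: (0.2928, 0.3296, 0.3776)
After 3 weeks: (0.2917, 0.3356, 0.3727)
P(in Severe after 3 weeks) = 0.3727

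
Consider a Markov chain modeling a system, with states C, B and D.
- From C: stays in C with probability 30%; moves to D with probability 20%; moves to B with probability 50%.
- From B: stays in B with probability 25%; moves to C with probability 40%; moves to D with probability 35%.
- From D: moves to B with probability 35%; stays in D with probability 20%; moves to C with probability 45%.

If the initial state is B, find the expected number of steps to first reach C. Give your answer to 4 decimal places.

2.4084

Let t(s) be the expected number of steps to first reach C from state s, with t(C) = 0. Conditioning on the first step:
t(B) = 1 + 0.25·t(B) + 0.35·t(D)
t(D) = 1 + 0.35·t(B) + 0.2·t(D)
Solving: t(B) = 2.4084, t(D) = 2.3037.
Expected steps from B to C: 2.4084.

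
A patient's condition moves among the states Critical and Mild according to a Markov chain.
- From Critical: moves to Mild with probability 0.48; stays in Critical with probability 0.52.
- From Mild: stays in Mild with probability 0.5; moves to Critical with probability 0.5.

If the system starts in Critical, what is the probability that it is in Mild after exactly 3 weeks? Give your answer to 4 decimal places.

0.4898

Propagate the distribution vector 3 weeks from Critical.
After 0 weeks: (1.0000, 0.0000)
After 1 week: (0.5200, 0.4800)
After 2 weeks: (0.5104, 0.4896)
After 3 weeks: (0.5102, 0.4898)
P(in Mild after 3 weeks) = 0.4898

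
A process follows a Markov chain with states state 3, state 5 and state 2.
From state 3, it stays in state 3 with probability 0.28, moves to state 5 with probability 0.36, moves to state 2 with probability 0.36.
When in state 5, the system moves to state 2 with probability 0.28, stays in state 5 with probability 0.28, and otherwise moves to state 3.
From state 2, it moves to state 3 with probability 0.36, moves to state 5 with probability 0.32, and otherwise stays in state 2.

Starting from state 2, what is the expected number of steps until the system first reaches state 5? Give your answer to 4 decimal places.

3.0000

Let t(s) be the expected number of steps to first reach state 5 from state s, with t(state 5) = 0. Conditioning on the first step:
t(state 3) = 1 + 0.28·t(state 3) + 0.36·t(state 2)
t(state 2) = 1 + 0.36·t(state 3) + 0.32·t(state 2)
Solving: t(state 3) = 2.8889, t(state 2) = 3.0000.
Expected steps from state 2 to state 5: 3.0000.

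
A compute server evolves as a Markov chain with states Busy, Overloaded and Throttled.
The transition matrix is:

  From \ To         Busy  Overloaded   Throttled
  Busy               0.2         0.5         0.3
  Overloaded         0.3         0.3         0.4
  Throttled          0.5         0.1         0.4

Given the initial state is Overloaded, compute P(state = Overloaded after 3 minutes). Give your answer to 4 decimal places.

Propagate the distribution vector 3 minutes from Overloaded.
After 0 minutes: (0.0000, 1.0000, 0.0000)
After 1 minute: (0.3000, 0.3000, 0.4000)
After 2 minutes: (0.3500, 0.2800, 0.3700)
After 3 minutes: (0.3390, 0.2960, 0.3650)
P(in Overloaded after 3 minutes) = 0.2960

0.2960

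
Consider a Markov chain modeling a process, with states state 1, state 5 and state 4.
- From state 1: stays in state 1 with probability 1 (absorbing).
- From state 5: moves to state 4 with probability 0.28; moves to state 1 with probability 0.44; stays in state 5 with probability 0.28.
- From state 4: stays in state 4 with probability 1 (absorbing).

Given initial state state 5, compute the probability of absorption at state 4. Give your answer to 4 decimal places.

Let h(s) be the probability of absorption at state 4 starting from transient state s. Then h(state 4) = 1 and h(state 1) = 0. By first-step analysis:
h(state 5) = 0.44·0 + 0.28·h(state 5) + 0.28·1
Solving: h(state 5) = 0.3889.
Starting from state 5, the probability is 0.3889.

0.3889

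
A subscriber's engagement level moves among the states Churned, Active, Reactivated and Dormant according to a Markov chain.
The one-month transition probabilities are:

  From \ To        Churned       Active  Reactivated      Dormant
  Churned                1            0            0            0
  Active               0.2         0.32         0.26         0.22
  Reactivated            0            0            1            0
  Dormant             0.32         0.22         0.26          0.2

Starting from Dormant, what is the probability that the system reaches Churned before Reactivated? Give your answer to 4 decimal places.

0.5278

Let h(s) be the probability of absorption at Churned starting from transient state s. Then h(Churned) = 1 and h(Reactivated) = 0. By first-step analysis:
h(Active) = 0.2·1 + 0.32·h(Active) + 0.26·0 + 0.22·h(Dormant)
h(Dormant) = 0.32·1 + 0.22·h(Active) + 0.26·0 + 0.2·h(Dormant)
Solving: h(Active) = 0.4649, h(Dormant) = 0.5278.
Starting from Dormant, the probability is 0.5278.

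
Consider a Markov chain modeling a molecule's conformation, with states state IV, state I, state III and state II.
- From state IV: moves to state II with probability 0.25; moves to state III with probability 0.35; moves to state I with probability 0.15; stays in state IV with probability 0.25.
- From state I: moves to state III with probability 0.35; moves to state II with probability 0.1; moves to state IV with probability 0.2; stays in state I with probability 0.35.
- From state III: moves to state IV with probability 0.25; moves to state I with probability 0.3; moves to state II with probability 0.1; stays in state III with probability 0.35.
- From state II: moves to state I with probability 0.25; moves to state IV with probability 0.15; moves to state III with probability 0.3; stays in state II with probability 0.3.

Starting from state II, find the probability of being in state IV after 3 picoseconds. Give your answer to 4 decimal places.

Propagate the distribution vector 3 picoseconds from state II.
After 0 picoseconds: (0.0000, 0.0000, 0.0000, 1.0000)
After 1 picosecond: (0.1500, 0.2500, 0.3000, 0.3000)
After 2 picoseconds: (0.2075, 0.2750, 0.3350, 0.1825)
After 3 picoseconds: (0.2180, 0.2735, 0.3409, 0.1676)
P(in state IV after 3 picoseconds) = 0.2180

0.2180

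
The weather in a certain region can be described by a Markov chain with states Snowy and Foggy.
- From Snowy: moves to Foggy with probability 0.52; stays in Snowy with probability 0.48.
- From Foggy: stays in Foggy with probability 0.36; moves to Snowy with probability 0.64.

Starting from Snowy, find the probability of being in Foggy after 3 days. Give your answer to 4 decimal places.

0.4501

Propagate the distribution vector 3 days from Snowy.
After 0 days: (1.0000, 0.0000)
After 1 day: (0.4800, 0.5200)
After 2 days: (0.5632, 0.4368)
After 3 days: (0.5499, 0.4501)
P(in Foggy after 3 days) = 0.4501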